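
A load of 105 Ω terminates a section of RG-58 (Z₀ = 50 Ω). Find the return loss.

RL ≈ 9 dB

Γ = (105 − 50)/(105 + 50) = 0.355
RL = −20·log₁₀|Γ| = −20·log₁₀(0.355)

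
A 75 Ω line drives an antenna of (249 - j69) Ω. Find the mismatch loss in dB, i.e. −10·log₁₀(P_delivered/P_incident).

mismatch loss ≈ 1.67 dB

Γ = (174 − j69)/(324 − j69), |Γ| = 0.565
|Γ|² = 0.319, so P_del/P_inc = 1 − |Γ|² = 0.681
ML = −10·log₁₀(1 − |Γ|²)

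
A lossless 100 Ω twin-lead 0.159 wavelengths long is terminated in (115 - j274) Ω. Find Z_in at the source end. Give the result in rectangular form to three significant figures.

βl = 2π × 0.159 = 57.2°
tan(βl) = tan(57.2°) = 1.55
Z_in = Z_0·(Z_L + jZ_0·tanβl)/(Z_0 + jZ_L·tanβl)
     = 100·(115 − j119)/(526 + j179)

Z_in ≈ 12.7 − j26.9 Ω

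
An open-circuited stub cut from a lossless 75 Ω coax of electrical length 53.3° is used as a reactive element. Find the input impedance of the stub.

Z_in ≈ −j55.9 Ω

tan(βl) = 1.34
For an open-circuited stub, Z_in = −jZ_0·cot(βl) = −jZ_0/tan(βl)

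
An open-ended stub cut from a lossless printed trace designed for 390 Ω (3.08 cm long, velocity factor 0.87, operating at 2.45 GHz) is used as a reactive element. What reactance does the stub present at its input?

X_in ≈ 97.8 Ω (inductive)

λ = v/f = 0.87·c / 2.45 GHz = 0.107 m
βl = 2π·l/λ = 2π × 0.289 = 104°
tan(βl) = -3.99
For an open-ended stub, Z_in = −jZ_0·cot(βl) = −jZ_0/tan(βl)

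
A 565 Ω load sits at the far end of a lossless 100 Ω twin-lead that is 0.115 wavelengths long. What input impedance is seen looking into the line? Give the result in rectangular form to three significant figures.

Z_in ≈ 38.9 − j106 Ω

βl = 2π × 0.115 = 41.4°
tan(βl) = tan(41.4°) = 0.882
Z_in = Z_0·(Z_L + jZ_0·tanβl)/(Z_0 + jZ_L·tanβl)
     = 100·(565 + j88.2)/(100 + j498)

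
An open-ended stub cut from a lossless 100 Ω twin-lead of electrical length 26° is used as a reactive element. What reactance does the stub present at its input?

tan(βl) = 0.488
For an open-ended stub, Z_in = −jZ_0·cot(βl) = −jZ_0/tan(βl)

X_in ≈ -205 Ω (capacitive)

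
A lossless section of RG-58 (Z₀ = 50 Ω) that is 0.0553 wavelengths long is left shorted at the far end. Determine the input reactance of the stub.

βl = 2π × 0.0553 = 19.9°
tan(βl) = 0.362
For a shorted stub, Z_in = jZ_0·tan(βl)

X_in ≈ 18.1 Ω (inductive)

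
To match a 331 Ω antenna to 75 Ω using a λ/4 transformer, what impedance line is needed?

Z_qwt ≈ 158 Ω

Z_qwt = √(Z_0·R_L) = √(75 × 331) = √24820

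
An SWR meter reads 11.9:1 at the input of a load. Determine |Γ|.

|Γ| = (S − 1)/(S + 1) = (11.9 − 1)/(11.9 + 1) = 10.9/12.9

|Γ| ≈ 0.845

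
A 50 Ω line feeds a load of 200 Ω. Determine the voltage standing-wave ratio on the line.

VSWR ≈ 4

Γ = (200 − 50)/(200 + 50) = 0.6
VSWR = (1 + 0.6)/(1 − 0.6)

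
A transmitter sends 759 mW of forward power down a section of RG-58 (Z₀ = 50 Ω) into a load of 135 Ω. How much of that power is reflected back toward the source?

Γ = (135 − 50)/(135 + 50) = 0.459
|Γ|² = 0.211
P_refl = |Γ|²·P_inc = 160 mW, P_del = (1 − |Γ|²)·P_inc = 599 mW

P_reflected ≈ 160 mW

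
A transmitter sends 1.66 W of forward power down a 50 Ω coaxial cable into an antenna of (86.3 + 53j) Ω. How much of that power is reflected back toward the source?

|Γ| = |(36.3 + j53)/(136.3 + j53)| = 0.439
|Γ|² = 0.193
P_refl = |Γ|²·P_inc = 0.32 W, P_del = (1 − |Γ|²)·P_inc = 1.34 W

P_reflected ≈ 0.32 W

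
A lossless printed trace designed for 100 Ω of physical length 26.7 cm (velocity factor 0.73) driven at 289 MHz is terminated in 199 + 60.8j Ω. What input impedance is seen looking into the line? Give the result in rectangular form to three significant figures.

Z_in ≈ 53.6 + j38.4 Ω

λ = v/f = 0.73·c / 289 MHz = 0.758 m
βl = 2π·l/λ = 2π × 0.352 = 127°
tan(βl) = tan(127°) = -1.33
Z_in = Z_0·(Z_L + jZ_0·tanβl)/(Z_0 + jZ_L·tanβl)
     = 100·(199 − j72.7)/(181 − j266)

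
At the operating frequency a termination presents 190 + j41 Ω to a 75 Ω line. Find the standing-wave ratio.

Γ = (Z_L − Z_0)/(Z_L + Z_0) = (115 + j41)/(265 + j41)
|Γ| = 122/268 = 0.455
VSWR = (1 + |Γ|)/(1 − |Γ|) = 1.46/0.545

VSWR ≈ 2.67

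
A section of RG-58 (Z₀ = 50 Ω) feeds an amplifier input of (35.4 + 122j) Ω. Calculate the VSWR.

VSWR ≈ 10.4

Γ = (Z_L − Z_0)/(Z_L + Z_0) = (-14.6 + j122)/(85.4 + j122)
|Γ| = 123/149 = 0.825
VSWR = (1 + |Γ|)/(1 − |Γ|) = 1.83/0.175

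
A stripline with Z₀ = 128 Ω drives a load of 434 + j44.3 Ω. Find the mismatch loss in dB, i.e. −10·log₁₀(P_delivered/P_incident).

mismatch loss ≈ 1.55 dB

Γ = (306 + j44.3)/(562 + j44.3), |Γ| = 0.548
|Γ|² = 0.301, so P_del/P_inc = 1 − |Γ|² = 0.699
ML = −10·log₁₀(1 − |Γ|²)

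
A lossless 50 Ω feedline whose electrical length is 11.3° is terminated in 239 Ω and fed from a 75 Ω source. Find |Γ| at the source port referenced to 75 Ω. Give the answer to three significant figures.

tan(βl) = 0.2
Z_in = Z_0·(Z_L + jZ_0·tanβl)/(Z_0 + jZ_L·tanβl) = 130 − j114 Ω
Γ_s = (Z_in − Z_s)/(Z_in + Z_s) = (55 − j114)/(205 − j114), |Γ_s| = 0.54

|Γ| ≈ 0.54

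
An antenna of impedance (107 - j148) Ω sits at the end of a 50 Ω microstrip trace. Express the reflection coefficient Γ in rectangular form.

Γ = (Z_L − Z_0)/(Z_L + Z_0) = (57 − j148)/(157 − j148)

Γ ≈ 0.663 − j0.318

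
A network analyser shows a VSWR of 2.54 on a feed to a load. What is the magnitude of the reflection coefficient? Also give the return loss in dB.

|Γ| ≈ 0.435; return loss ≈ 7.23 dB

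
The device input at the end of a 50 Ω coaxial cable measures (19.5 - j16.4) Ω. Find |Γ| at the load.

|Γ| ≈ 0.485

Γ = (Z_L − Z_0)/(Z_L + Z_0) = (-30.5 − j16.4)/(69.5 − j16.4)
|Γ| = 34.6/71.4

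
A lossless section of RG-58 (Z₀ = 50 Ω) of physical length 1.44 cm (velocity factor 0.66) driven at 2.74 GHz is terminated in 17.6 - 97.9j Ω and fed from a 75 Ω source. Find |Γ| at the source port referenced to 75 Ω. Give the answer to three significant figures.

λ = v/f = 0.66·c / 2.74 GHz = 0.0723 m
βl = 2π·l/λ = 2π × 0.199 = 71.7°
tan(βl) = 3.03
Z_in = Z_0·(Z_L + jZ_0·tanβl)/(Z_0 + jZ_L·tanβl) = 3.64 + j7.17 Ω
Γ_s = (Z_in − Z_s)/(Z_in + Z_s) = (-71.4 + j7.17)/(78.6 + j7.17), |Γ_s| = 0.908

|Γ| ≈ 0.908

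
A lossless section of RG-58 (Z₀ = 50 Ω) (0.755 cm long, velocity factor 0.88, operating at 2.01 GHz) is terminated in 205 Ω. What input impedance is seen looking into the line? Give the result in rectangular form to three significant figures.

Z_in ≈ 68.9 − j87.9 Ω

λ = v/f = 0.88·c / 2.01 GHz = 0.131 m
βl = 2π·l/λ = 2π × 0.0575 = 20.7°
tan(βl) = tan(20.7°) = 0.378
Z_in = Z_0·(Z_L + jZ_0·tanβl)/(Z_0 + jZ_L·tanβl)
     = 50·(205 + j18.9)/(50 + j77.4)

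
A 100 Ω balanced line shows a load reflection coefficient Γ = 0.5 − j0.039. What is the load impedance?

Z_L = Z_0·(1 + Γ)/(1 − Γ) = 100·(1.5 − j0.039)/(0.5 + j0.039)

Z_L ≈ 298 − j31 Ω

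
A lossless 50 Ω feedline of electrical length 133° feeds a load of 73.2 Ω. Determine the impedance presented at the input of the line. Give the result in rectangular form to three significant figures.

tan(βl) = tan(133°) = -1.07
Z_in = Z_0·(Z_L + jZ_0·tanβl)/(Z_0 + jZ_L·tanβl)
     = 50·(73.2 − j53.6)/(50 − j78.5)

Z_in ≈ 45.4 + j17.7 Ω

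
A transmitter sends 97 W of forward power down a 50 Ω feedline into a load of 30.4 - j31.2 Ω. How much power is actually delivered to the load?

P_delivered ≈ 79.3 W

|Γ| = |(-19.6 − j31.2)/(80.4 − j31.2)| = 0.427
|Γ|² = 0.183
P_refl = |Γ|²·P_inc = 17.7 W, P_del = (1 − |Γ|²)·P_inc = 79.3 W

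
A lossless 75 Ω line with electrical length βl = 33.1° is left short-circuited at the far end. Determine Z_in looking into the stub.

Z_in ≈ +j48.9 Ω

tan(βl) = 0.652
For a short-circuited stub, Z_in = jZ_0·tan(βl)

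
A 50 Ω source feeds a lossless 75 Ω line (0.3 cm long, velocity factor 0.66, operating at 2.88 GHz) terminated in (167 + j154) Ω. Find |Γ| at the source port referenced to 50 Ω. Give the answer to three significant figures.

|Γ| ≈ 0.733

λ = v/f = 0.66·c / 2.88 GHz = 0.0688 m
βl = 2π·l/λ = 2π × 0.0436 = 15.7°
tan(βl) = 0.281
Z_in = Z_0·(Z_L + jZ_0·tanβl)/(Z_0 + jZ_L·tanβl) = 316 − j53.6 Ω
Γ_s = (Z_in − Z_s)/(Z_in + Z_s) = (266 − j53.6)/(366 − j53.6), |Γ_s| = 0.733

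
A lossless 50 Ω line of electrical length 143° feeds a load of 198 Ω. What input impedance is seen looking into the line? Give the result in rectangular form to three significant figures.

Z_in ≈ 31.3 + j55.8 Ω

tan(βl) = tan(143°) = -0.754
Z_in = Z_0·(Z_L + jZ_0·tanβl)/(Z_0 + jZ_L·tanβl)
     = 50·(198 − j37.7)/(50 − j149)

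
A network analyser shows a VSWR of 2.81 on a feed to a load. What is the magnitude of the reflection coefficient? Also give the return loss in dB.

|Γ| ≈ 0.475; return loss ≈ 6.46 dB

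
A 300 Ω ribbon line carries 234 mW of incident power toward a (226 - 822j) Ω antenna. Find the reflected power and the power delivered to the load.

|Γ| = |(-74 − j822)/(526 − j822)| = 0.846
|Γ|² = 0.715
P_refl = |Γ|²·P_inc = 167 mW, P_del = (1 − |Γ|²)·P_inc = 66.6 mW

P_reflected ≈ 167 mW; P_delivered ≈ 66.6 mW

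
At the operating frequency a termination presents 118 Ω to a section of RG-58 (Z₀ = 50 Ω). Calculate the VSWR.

For a purely resistive load, VSWR = R_L/Z_0 or Z_0/R_L (whichever > 1) = 118/50

VSWR ≈ 2.36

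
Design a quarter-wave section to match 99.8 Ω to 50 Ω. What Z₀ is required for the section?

Z_qwt = √(Z_0·R_L) = √(50 × 99.8) = √4990

Z_qwt ≈ 70.6 Ω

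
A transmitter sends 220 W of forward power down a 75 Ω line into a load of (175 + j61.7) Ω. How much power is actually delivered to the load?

P_delivered ≈ 174 W

|Γ| = |(100 + j61.7)/(250 + j61.7)| = 0.456
|Γ|² = 0.208
P_refl = |Γ|²·P_inc = 45.8 W, P_del = (1 − |Γ|²)·P_inc = 174 W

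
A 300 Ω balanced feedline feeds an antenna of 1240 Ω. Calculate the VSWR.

Γ = (1240 − 300)/(1240 + 300) = 0.61
VSWR = (1 + 0.61)/(1 − 0.61)

VSWR ≈ 4.13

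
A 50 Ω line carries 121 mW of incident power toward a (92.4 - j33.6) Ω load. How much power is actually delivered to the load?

|Γ| = |(42.4 − j33.6)/(142.4 − j33.6)| = 0.37
|Γ|² = 0.137
P_refl = |Γ|²·P_inc = 16.5 mW, P_del = (1 − |Γ|²)·P_inc = 104 mW

P_delivered ≈ 104 mW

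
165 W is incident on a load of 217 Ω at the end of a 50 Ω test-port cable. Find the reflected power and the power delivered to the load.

Γ = (217 − 50)/(217 + 50) = 0.625
|Γ|² = 0.391
P_refl = |Γ|²·P_inc = 64.5 W, P_del = (1 − |Γ|²)·P_inc = 100 W

P_reflected ≈ 64.5 W; P_delivered ≈ 100 W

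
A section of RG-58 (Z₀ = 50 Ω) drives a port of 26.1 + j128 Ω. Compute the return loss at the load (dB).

Γ = (-23.9 + j128)/(76.1 + j128), |Γ| = 0.874
RL = −20·log₁₀|Γ| = −20·log₁₀(0.874)

RL ≈ 1.17 dB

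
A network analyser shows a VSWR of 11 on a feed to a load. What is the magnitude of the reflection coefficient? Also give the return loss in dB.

|Γ| ≈ 0.833; return loss ≈ 1.58 dB

|Γ| = (S − 1)/(S + 1) = (11 − 1)/(11 + 1) = 10/12
RL = −20·log₁₀|Γ| = −20·log₁₀(0.833)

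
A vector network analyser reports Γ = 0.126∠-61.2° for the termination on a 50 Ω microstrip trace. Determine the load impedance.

Z_L ≈ 55 − j12.3 Ω

Z_L = Z_0·(1 + Γ)/(1 − Γ) = 50·(1.06 − j0.11)/(0.939 + j0.11)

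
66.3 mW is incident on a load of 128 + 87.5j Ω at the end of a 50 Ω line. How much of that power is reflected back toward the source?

|Γ| = |(78 + j87.5)/(178 + j87.5)| = 0.591
|Γ|² = 0.349
P_refl = |Γ|²·P_inc = 23.2 mW, P_del = (1 − |Γ|²)·P_inc = 43.1 mW

P_reflected ≈ 23.2 mW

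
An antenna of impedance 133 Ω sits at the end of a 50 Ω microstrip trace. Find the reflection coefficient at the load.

Γ = 0.454

Γ = (Z_L − Z_0)/(Z_L + Z_0) = (133 − 50)/(133 + 50) = 83/183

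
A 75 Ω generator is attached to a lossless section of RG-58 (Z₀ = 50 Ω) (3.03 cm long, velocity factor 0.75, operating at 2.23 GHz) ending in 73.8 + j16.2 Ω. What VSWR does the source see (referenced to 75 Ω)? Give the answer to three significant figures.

VSWR ≈ 2.39

λ = v/f = 0.75·c / 2.23 GHz = 0.101 m
βl = 2π·l/λ = 2π × 0.3 = 108°
tan(βl) = -3.06
Z_in = Z_0·(Z_L + jZ_0·tanβl)/(Z_0 + jZ_L·tanβl) = 31.4 + j2.51 Ω
Γ_s = (Z_in − Z_s)/(Z_in + Z_s) = (-43.6 + j2.51)/(106 + j2.51), |Γ_s| = 0.41
VSWR = (1 + |Γ_s|)/(1 − |Γ_s|)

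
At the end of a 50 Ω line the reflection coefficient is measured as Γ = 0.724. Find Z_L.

Z_L = Z_0·(1 + Γ)/(1 − Γ) = 50·(1.72)/(0.276)

Z_L ≈ 312 Ω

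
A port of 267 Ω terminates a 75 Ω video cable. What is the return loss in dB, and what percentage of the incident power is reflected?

Γ = (267 − 75)/(267 + 75) = 0.561
RL = −20·log₁₀(0.561) = 5.01 dB
P_refl/P_inc = |Γ|² = 0.315

RL ≈ 5.01 dB; 31.5% of incident power reflected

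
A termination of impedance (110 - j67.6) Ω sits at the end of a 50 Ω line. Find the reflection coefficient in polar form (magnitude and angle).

Γ ≈ 0.52 ∠ -25.5°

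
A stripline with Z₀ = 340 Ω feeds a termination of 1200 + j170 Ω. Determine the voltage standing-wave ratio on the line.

Γ = (Z_L − Z_0)/(Z_L + Z_0) = (860 + j170)/(1540 + j170)
|Γ| = 877/1550 = 0.566
VSWR = (1 + |Γ|)/(1 − |Γ|) = 1.57/0.434

VSWR ≈ 3.61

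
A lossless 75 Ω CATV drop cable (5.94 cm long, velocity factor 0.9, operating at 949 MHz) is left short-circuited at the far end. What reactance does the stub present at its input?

λ = v/f = 0.9·c / 949 MHz = 0.285 m
βl = 2π·l/λ = 2π × 0.209 = 75.2°
tan(βl) = 3.77
For a short-circuited stub, Z_in = jZ_0·tan(βl)

X_in ≈ 283 Ω (inductive)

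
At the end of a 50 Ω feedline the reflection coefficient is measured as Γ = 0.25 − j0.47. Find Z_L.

Z_L = Z_0·(1 + Γ)/(1 − Γ) = 50·(1.25 − j0.47)/(0.75 + j0.47)

Z_L ≈ 45.7 − j60 Ω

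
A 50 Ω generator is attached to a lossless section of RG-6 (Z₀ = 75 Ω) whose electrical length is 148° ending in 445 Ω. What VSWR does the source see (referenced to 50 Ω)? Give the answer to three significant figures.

tan(βl) = -0.625
Z_in = Z_0·(Z_L + jZ_0·tanβl)/(Z_0 + jZ_L·tanβl) = 42 + j109 Ω
Γ_s = (Z_in − Z_s)/(Z_in + Z_s) = (-8.04 + j109)/(92 + j109), |Γ_s| = 0.766
VSWR = (1 + |Γ_s|)/(1 − |Γ_s|)

VSWR ≈ 7.53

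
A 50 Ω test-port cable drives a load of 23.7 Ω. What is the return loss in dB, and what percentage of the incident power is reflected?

RL ≈ 8.95 dB; 12.7% of incident power reflected

Γ = (23.7 − 50)/(23.7 + 50) = -0.357
RL = −20·log₁₀(0.357) = 8.95 dB
P_refl/P_inc = |Γ|² = 0.127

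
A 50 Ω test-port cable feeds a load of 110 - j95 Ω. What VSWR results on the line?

VSWR ≈ 4.05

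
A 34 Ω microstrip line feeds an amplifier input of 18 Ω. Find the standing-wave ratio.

Γ = (18 − 34)/(18 + 34) = -0.308
VSWR = (1 + 0.308)/(1 − 0.308)

VSWR ≈ 1.89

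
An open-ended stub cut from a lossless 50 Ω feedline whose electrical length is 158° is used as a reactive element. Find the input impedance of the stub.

tan(βl) = -0.404
For an open-ended stub, Z_in = −jZ_0·cot(βl) = −jZ_0/tan(βl)

Z_in ≈ +j124 Ω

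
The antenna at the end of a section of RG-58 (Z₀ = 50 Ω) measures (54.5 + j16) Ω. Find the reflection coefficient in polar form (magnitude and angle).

Γ = (Z_L − Z_0)/(Z_L + Z_0) = (4.5 + j16)/(104.5 + j16)
|Γ| = 16.6/106 = 0.157

Γ ≈ 0.157 ∠ 65.6°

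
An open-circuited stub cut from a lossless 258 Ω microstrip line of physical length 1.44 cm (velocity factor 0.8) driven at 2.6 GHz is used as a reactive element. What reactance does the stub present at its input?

λ = v/f = 0.8·c / 2.6 GHz = 0.0923 m
βl = 2π·l/λ = 2π × 0.156 = 56.2°
tan(βl) = 1.49
For an open-circuited stub, Z_in = −jZ_0·cot(βl) = −jZ_0/tan(βl)

X_in ≈ -173 Ω (capacitive)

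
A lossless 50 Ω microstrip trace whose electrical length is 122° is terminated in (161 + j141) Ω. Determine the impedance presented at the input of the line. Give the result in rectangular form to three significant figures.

tan(βl) = tan(122°) = -1.6
Z_in = Z_0·(Z_L + jZ_0·tanβl)/(Z_0 + jZ_L·tanβl)
     = 50·(161 + j61)/(276 − j258)

Z_in ≈ 10.1 + j20.5 Ω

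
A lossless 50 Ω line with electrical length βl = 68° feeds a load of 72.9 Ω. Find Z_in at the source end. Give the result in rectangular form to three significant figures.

tan(βl) = tan(68°) = 2.48
Z_in = Z_0·(Z_L + jZ_0·tanβl)/(Z_0 + jZ_L·tanβl)
     = 50·(72.9 + j124)/(50 + j180)

Z_in ≈ 37 − j9.94 Ω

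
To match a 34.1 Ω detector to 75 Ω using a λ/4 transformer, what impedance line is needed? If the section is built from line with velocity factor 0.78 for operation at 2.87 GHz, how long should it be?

Z_qwt = √(Z_0·R_L) = √(75 × 34.1) = √2558
λ = 0.78·c/f = 0.0815 m, so l = λ/4 = 0.0204 m

Z_qwt ≈ 50.6 Ω; length ≈ 2.04 cm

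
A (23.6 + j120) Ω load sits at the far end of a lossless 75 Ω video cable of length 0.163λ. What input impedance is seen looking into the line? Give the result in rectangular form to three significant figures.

βl = 2π × 0.163 = 58.7°
tan(βl) = tan(58.7°) = 1.64
Z_in = Z_0·(Z_L + jZ_0·tanβl)/(Z_0 + jZ_L·tanβl)
     = 75·(23.6 + j243)/(-122 + j38.8)

Z_in ≈ 29.9 − j140 Ω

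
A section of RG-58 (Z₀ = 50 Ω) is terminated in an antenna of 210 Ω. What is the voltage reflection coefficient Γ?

Γ = 0.615

Γ = (Z_L − Z_0)/(Z_L + Z_0) = (210 − 50)/(210 + 50) = 160/260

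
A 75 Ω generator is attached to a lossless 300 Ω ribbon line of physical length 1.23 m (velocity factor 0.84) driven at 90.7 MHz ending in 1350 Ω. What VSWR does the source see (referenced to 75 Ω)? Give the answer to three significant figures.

λ = v/f = 0.84·c / 90.7 MHz = 2.78 m
βl = 2π·l/λ = 2π × 0.443 = 159°
tan(βl) = -0.376
Z_in = Z_0·(Z_L + jZ_0·tanβl)/(Z_0 + jZ_L·tanβl) = 398 + j562 Ω
Γ_s = (Z_in − Z_s)/(Z_in + Z_s) = (323 + j562)/(473 + j562), |Γ_s| = 0.882
VSWR = (1 + |Γ_s|)/(1 − |Γ_s|)

VSWR ≈ 16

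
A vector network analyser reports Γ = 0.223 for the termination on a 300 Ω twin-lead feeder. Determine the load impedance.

Z_L = Z_0·(1 + Γ)/(1 − Γ) = 300·(1.22)/(0.777)

Z_L ≈ 472 Ω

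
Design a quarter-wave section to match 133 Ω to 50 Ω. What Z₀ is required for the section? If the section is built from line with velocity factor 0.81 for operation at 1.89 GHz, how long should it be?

Z_qwt ≈ 81.5 Ω; length ≈ 3.21 cm

Z_qwt = √(Z_0·R_L) = √(50 × 133) = √6650
λ = 0.81·c/f = 0.129 m, so l = λ/4 = 0.0321 m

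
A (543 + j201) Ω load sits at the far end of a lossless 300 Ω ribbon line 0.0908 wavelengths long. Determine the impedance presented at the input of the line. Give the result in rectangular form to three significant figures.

Z_in ≈ 458 − j243 Ω

βl = 2π × 0.0908 = 32.7°
tan(βl) = tan(32.7°) = 0.642
Z_in = Z_0·(Z_L + jZ_0·tanβl)/(Z_0 + jZ_L·tanβl)
     = 300·(543 + j394)/(171 + j348)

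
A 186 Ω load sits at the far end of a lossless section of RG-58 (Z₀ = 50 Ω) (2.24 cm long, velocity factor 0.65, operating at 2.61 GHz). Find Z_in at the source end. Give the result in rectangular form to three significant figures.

λ = v/f = 0.65·c / 2.61 GHz = 0.0747 m
βl = 2π·l/λ = 2π × 0.3 = 108°
tan(βl) = tan(108°) = -3.09
Z_in = Z_0·(Z_L + jZ_0·tanβl)/(Z_0 + jZ_L·tanβl)
     = 50·(186 − j154)/(50 − j575)

Z_in ≈ 14.7 + j14.9 Ω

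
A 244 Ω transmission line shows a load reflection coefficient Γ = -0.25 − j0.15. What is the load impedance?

Z_L = Z_0·(1 + Γ)/(1 − Γ) = 244·(0.75 − j0.15)/(1.25 + j0.15)

Z_L ≈ 141 − j46.2 Ω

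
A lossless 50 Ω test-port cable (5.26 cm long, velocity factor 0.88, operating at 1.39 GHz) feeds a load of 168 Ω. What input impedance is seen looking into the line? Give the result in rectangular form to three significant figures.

Z_in ≈ 15.3 + j7.77 Ω

λ = v/f = 0.88·c / 1.39 GHz = 0.19 m
βl = 2π·l/λ = 2π × 0.277 = 99.7°
tan(βl) = tan(99.7°) = -5.85
Z_in = Z_0·(Z_L + jZ_0·tanβl)/(Z_0 + jZ_L·tanβl)
     = 50·(168 − j292)/(50 − j983)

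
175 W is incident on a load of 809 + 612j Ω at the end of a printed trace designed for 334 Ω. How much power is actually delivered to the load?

P_delivered ≈ 113 W

|Γ| = |(475 + j612)/(1143 + j612)| = 0.598
|Γ|² = 0.357
P_refl = |Γ|²·P_inc = 62.5 W, P_del = (1 − |Γ|²)·P_inc = 113 W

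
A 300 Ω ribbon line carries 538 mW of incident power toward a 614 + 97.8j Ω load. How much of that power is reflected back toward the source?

|Γ| = |(314 + j97.8)/(914 + j97.8)| = 0.358
|Γ|² = 0.128
P_refl = |Γ|²·P_inc = 68.9 mW, P_del = (1 − |Γ|²)·P_inc = 469 mW

P_reflected ≈ 68.9 mW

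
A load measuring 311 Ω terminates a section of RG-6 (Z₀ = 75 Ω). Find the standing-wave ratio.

VSWR ≈ 4.15

For a purely resistive load, VSWR = R_L/Z_0 or Z_0/R_L (whichever > 1) = 311/75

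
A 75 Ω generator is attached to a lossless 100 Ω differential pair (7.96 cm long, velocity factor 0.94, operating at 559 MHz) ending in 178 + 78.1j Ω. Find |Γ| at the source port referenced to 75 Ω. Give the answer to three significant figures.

λ = v/f = 0.94·c / 559 MHz = 0.504 m
βl = 2π·l/λ = 2π × 0.158 = 56.8°
tan(βl) = 1.53
Z_in = Z_0·(Z_L + jZ_0·tanβl)/(Z_0 + jZ_L·tanβl) = 79.8 − j71.1 Ω
Γ_s = (Z_in − Z_s)/(Z_in + Z_s) = (4.83 − j71.1)/(155 − j71.1), |Γ_s| = 0.418

|Γ| ≈ 0.418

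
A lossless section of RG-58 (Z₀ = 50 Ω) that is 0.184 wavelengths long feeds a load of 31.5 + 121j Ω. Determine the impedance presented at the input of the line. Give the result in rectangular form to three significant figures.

βl = 2π × 0.184 = 66.2°
tan(βl) = tan(66.2°) = 2.27
Z_in = Z_0·(Z_L + jZ_0·tanβl)/(Z_0 + jZ_L·tanβl)
     = 50·(31.5 + j235)/(-225 + j71.6)

Z_in ≈ 8.71 − j49.4 Ω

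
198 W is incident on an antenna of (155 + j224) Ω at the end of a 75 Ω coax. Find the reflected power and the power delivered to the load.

P_reflected ≈ 109 W; P_delivered ≈ 89.3 W

|Γ| = |(80 + j224)/(230 + j224)| = 0.741
|Γ|² = 0.549
P_refl = |Γ|²·P_inc = 109 W, P_del = (1 − |Γ|²)·P_inc = 89.3 W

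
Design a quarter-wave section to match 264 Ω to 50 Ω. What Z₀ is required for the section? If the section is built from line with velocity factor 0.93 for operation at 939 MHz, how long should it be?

Z_qwt = √(Z_0·R_L) = √(50 × 264) = √13200
λ = 0.93·c/f = 0.297 m, so l = λ/4 = 0.0743 m

Z_qwt ≈ 115 Ω; length ≈ 7.43 cm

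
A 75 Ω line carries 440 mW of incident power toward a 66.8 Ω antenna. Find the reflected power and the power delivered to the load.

Γ = (66.8 − 75)/(66.8 + 75) = -0.0578
|Γ|² = 0.00334
P_refl = |Γ|²·P_inc = 1.47 mW, P_del = (1 − |Γ|²)·P_inc = 439 mW

P_reflected ≈ 1.47 mW; P_delivered ≈ 439 mW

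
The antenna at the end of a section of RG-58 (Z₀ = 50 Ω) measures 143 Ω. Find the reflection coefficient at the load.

Γ = (Z_L − Z_0)/(Z_L + Z_0) = (143 − 50)/(143 + 50) = 93/193

Γ = 0.482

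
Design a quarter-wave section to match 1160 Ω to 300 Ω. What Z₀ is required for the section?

Z_qwt = √(Z_0·R_L) = √(300 × 1160) = √348000

Z_qwt ≈ 590 Ω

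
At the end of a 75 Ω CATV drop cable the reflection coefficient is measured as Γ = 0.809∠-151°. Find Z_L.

Z_L ≈ 8.44 − j19.2 Ω

Z_L = Z_0·(1 + Γ)/(1 − Γ) = 75·(0.292 − j0.392)/(1.71 + j0.392)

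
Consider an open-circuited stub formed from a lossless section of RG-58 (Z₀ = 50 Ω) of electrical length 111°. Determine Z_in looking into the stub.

Z_in ≈ +j19.2 Ω

tan(βl) = -2.61
For an open-circuited stub, Z_in = −jZ_0·cot(βl) = −jZ_0/tan(βl)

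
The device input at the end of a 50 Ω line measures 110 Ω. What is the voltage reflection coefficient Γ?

Γ = (Z_L − Z_0)/(Z_L + Z_0) = (110 − 50)/(110 + 50) = 60/160

Γ = 0.375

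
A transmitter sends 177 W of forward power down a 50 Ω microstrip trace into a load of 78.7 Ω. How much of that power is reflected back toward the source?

P_reflected ≈ 8.8 W

Γ = (78.7 − 50)/(78.7 + 50) = 0.223
|Γ|² = 0.0497
P_refl = |Γ|²·P_inc = 8.8 W, P_del = (1 − |Γ|²)·P_inc = 168 W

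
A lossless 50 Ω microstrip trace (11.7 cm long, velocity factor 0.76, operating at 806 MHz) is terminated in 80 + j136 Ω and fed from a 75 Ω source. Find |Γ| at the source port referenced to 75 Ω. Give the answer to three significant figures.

|Γ| ≈ 0.763

λ = v/f = 0.76·c / 806 MHz = 0.283 m
βl = 2π·l/λ = 2π × 0.414 = 149°
tan(βl) = -0.603
Z_in = Z_0·(Z_L + jZ_0·tanβl)/(Z_0 + jZ_L·tanβl) = 13.8 + j45.1 Ω
Γ_s = (Z_in − Z_s)/(Z_in + Z_s) = (-61.2 + j45.1)/(88.8 + j45.1), |Γ_s| = 0.763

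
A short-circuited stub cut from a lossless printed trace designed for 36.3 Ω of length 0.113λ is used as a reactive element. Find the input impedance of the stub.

βl = 2π × 0.113 = 40.7°
tan(βl) = 0.86
For a short-circuited stub, Z_in = jZ_0·tan(βl)

Z_in ≈ +j31.2 Ω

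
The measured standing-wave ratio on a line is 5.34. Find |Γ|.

|Γ| = (S − 1)/(S + 1) = (5.34 − 1)/(5.34 + 1) = 4.34/6.34

|Γ| ≈ 0.685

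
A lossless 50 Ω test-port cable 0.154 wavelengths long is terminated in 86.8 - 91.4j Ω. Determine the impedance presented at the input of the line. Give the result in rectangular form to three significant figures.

βl = 2π × 0.154 = 55.4°
tan(βl) = tan(55.4°) = 1.45
Z_in = Z_0·(Z_L + jZ_0·tanβl)/(Z_0 + jZ_L·tanβl)
     = 50·(86.8 − j18.8)/(183 + j126)

Z_in ≈ 13.7 − j14.6 Ω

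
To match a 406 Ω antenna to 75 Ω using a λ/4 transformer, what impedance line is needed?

Z_qwt = √(Z_0·R_L) = √(75 × 406) = √30450

Z_qwt ≈ 174 Ω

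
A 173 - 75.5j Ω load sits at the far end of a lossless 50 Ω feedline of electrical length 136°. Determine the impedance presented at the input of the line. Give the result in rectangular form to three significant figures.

Z_in ≈ 29.4 + j55.8 Ω

tan(βl) = tan(136°) = -0.966
Z_in = Z_0·(Z_L + jZ_0·tanβl)/(Z_0 + jZ_L·tanβl)
     = 50·(173 − j124)/(-22.9 − j167)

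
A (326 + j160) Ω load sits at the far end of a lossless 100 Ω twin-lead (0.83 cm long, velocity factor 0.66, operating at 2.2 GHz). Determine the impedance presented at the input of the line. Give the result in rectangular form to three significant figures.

λ = v/f = 0.66·c / 2.2 GHz = 0.09 m
βl = 2π·l/λ = 2π × 0.0922 = 33.2°
tan(βl) = tan(33.2°) = 0.654
Z_in = Z_0·(Z_L + jZ_0·tanβl)/(Z_0 + jZ_L·tanβl)
     = 100·(326 + j225)/(-4.7 + j213)

Z_in ≈ 102 − j155 Ω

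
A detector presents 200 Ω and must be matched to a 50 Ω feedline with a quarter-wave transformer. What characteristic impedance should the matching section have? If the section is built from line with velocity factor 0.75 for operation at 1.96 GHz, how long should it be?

Z_qwt ≈ 100 Ω; length ≈ 2.87 cm

Z_qwt = √(Z_0·R_L) = √(50 × 200) = √10000
λ = 0.75·c/f = 0.115 m, so l = λ/4 = 0.0287 m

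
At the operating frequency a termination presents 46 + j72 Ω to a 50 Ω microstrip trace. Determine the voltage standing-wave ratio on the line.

Γ = (Z_L − Z_0)/(Z_L + Z_0) = (-4 + j72)/(96 + j72)
|Γ| = 72.1/120 = 0.601
VSWR = (1 + |Γ|)/(1 − |Γ|) = 1.6/0.399

VSWR ≈ 4.01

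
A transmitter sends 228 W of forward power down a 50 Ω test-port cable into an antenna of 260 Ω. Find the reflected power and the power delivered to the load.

Γ = (260 − 50)/(260 + 50) = 0.677
|Γ|² = 0.459
P_refl = |Γ|²·P_inc = 105 W, P_del = (1 − |Γ|²)·P_inc = 123 W

P_reflected ≈ 105 W; P_delivered ≈ 123 W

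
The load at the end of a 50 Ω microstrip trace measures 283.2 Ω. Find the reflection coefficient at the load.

Γ = 0.7

Γ = (Z_L − Z_0)/(Z_L + Z_0) = (283.2 − 50)/(283.2 + 50) = 233.2/333.2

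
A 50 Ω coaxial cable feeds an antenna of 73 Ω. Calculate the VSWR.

Γ = (73 − 50)/(73 + 50) = 0.187
VSWR = (1 + 0.187)/(1 − 0.187)

VSWR ≈ 1.46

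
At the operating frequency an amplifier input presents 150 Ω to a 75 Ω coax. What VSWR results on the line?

VSWR ≈ 2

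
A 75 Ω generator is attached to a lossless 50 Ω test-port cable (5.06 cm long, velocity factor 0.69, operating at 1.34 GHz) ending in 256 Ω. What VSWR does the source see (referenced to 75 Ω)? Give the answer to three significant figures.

λ = v/f = 0.69·c / 1.34 GHz = 0.154 m
βl = 2π·l/λ = 2π × 0.328 = 118°
tan(βl) = -1.89
Z_in = Z_0·(Z_L + jZ_0·tanβl)/(Z_0 + jZ_L·tanβl) = 12.4 + j25.2 Ω
Γ_s = (Z_in − Z_s)/(Z_in + Z_s) = (-62.6 + j25.2)/(87.4 + j25.2), |Γ_s| = 0.742
VSWR = (1 + |Γ_s|)/(1 − |Γ_s|)

VSWR ≈ 6.76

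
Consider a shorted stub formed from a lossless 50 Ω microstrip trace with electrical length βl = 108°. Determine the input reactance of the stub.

tan(βl) = -3.08
For a shorted stub, Z_in = jZ_0·tan(βl)

X_in ≈ -154 Ω (capacitive)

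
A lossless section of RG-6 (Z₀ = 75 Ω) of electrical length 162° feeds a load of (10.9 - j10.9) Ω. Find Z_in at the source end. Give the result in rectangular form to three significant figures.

tan(βl) = tan(162°) = -0.325
Z_in = Z_0·(Z_L + jZ_0·tanβl)/(Z_0 + jZ_L·tanβl)
     = 75·(10.9 − j35.3)/(71.5 − j3.54)

Z_in ≈ 13.2 − j36.4 Ω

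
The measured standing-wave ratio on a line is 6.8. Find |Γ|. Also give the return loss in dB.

|Γ| = (S − 1)/(S + 1) = (6.8 − 1)/(6.8 + 1) = 5.8/7.8
RL = −20·log₁₀|Γ| = −20·log₁₀(0.744)

|Γ| ≈ 0.744; return loss ≈ 2.57 dB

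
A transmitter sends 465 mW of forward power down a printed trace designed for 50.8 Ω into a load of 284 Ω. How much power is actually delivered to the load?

P_delivered ≈ 239 mW

Γ = (284 − 50.8)/(284 + 50.8) = 0.697
|Γ|² = 0.485
P_refl = |Γ|²·P_inc = 226 mW, P_del = (1 − |Γ|²)·P_inc = 239 mW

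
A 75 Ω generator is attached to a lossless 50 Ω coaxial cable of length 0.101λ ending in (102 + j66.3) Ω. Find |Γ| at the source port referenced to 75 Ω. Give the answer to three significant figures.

βl = 2π × 0.101 = 36.4°
tan(βl) = 0.736
Z_in = Z_0·(Z_L + jZ_0·tanβl)/(Z_0 + jZ_L·tanβl) = 69.7 − j66.8 Ω
Γ_s = (Z_in − Z_s)/(Z_in + Z_s) = (-5.28 − j66.8)/(145 − j66.8), |Γ_s| = 0.42

|Γ| ≈ 0.42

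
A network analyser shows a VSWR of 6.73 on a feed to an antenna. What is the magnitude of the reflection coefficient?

|Γ| ≈ 0.741

|Γ| = (S − 1)/(S + 1) = (6.73 − 1)/(6.73 + 1) = 5.73/7.73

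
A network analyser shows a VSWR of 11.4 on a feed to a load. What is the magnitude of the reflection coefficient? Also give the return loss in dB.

|Γ| ≈ 0.839; return loss ≈ 1.53 dB

|Γ| = (S − 1)/(S + 1) = (11.4 − 1)/(11.4 + 1) = 10.4/12.4
RL = −20·log₁₀|Γ| = −20·log₁₀(0.839)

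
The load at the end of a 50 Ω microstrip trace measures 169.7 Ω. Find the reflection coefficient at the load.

Γ = (Z_L − Z_0)/(Z_L + Z_0) = (169.7 − 50)/(169.7 + 50) = 119.7/219.7

Γ = 0.545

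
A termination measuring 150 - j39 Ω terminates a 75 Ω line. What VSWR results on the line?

Γ = (Z_L − Z_0)/(Z_L + Z_0) = (75 − j39)/(225 − j39)
|Γ| = 84.5/228 = 0.37
VSWR = (1 + |Γ|)/(1 − |Γ|) = 1.37/0.63

VSWR ≈ 2.18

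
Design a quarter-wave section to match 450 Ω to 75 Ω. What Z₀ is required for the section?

Z_qwt = √(Z_0·R_L) = √(75 × 450) = √33750

Z_qwt ≈ 184 Ω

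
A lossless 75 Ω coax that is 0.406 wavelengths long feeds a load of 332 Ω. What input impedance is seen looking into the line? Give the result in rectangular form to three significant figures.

Z_in ≈ 49.1 + j95.3 Ω

βl = 2π × 0.406 = 146°
tan(βl) = tan(146°) = -0.67
Z_in = Z_0·(Z_L + jZ_0·tanβl)/(Z_0 + jZ_L·tanβl)
     = 75·(332 − j50.3)/(75 − j223)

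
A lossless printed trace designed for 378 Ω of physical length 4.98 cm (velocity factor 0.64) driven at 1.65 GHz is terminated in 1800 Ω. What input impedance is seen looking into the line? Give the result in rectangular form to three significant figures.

Z_in ≈ 350 + j626 Ω

λ = v/f = 0.64·c / 1.65 GHz = 0.116 m
βl = 2π·l/λ = 2π × 0.428 = 154°
tan(βl) = tan(154°) = -0.486
Z_in = Z_0·(Z_L + jZ_0·tanβl)/(Z_0 + jZ_L·tanβl)
     = 378·(1800 − j184)/(378 − j875)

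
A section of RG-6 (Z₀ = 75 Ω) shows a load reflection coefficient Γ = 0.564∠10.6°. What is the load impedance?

Z_L ≈ 244 + j74.3 Ω

Z_L = Z_0·(1 + Γ)/(1 − Γ) = 75·(1.55 + j0.104)/(0.446 − j0.104)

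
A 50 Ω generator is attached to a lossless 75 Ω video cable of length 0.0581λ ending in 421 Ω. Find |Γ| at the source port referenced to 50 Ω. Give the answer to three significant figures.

βl = 2π × 0.0581 = 20.9°
tan(βl) = 0.382
Z_in = Z_0·(Z_L + jZ_0·tanβl)/(Z_0 + jZ_L·tanβl) = 86.1 − j156 Ω
Γ_s = (Z_in − Z_s)/(Z_in + Z_s) = (36.1 − j156)/(136 − j156), |Γ_s| = 0.774

|Γ| ≈ 0.774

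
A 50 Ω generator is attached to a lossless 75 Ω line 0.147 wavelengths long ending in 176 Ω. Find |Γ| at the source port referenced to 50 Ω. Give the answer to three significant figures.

|Γ| ≈ 0.405

βl = 2π × 0.147 = 52.9°
tan(βl) = 1.32
Z_in = Z_0·(Z_L + jZ_0·tanβl)/(Z_0 + jZ_L·tanβl) = 45.5 − j42 Ω
Γ_s = (Z_in − Z_s)/(Z_in + Z_s) = (-4.5 − j42)/(95.5 − j42), |Γ_s| = 0.405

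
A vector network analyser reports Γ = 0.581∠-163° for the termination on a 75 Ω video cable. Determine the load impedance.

Z_L ≈ 20.3 − j10.4 Ω

Z_L = Z_0·(1 + Γ)/(1 − Γ) = 75·(0.444 − j0.17)/(1.56 + j0.17)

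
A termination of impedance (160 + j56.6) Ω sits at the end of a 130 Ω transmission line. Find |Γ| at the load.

Γ = (Z_L − Z_0)/(Z_L + Z_0) = (30 + j56.6)/(290 + j56.6)
|Γ| = 64.1/295

|Γ| ≈ 0.217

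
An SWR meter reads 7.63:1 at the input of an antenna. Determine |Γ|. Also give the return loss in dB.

|Γ| ≈ 0.768; return loss ≈ 2.29 dB

|Γ| = (S − 1)/(S + 1) = (7.63 − 1)/(7.63 + 1) = 6.63/8.63
RL = −20·log₁₀|Γ| = −20·log₁₀(0.768)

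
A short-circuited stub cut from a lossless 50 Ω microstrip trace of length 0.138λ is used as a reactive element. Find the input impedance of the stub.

βl = 2π × 0.138 = 49.7°
tan(βl) = 1.18
For a short-circuited stub, Z_in = jZ_0·tan(βl)

Z_in ≈ +j58.9 Ω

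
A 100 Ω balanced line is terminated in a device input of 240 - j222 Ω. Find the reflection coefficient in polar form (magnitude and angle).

Γ ≈ 0.646 ∠ -24.6°

Γ = (Z_L − Z_0)/(Z_L + Z_0) = (140 − j222)/(340 − j222)
|Γ| = 262/406 = 0.646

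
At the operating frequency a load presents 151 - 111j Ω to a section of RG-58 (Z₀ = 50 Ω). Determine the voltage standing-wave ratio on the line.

Γ = (Z_L − Z_0)/(Z_L + Z_0) = (101 − j111)/(201 − j111)
|Γ| = 150/230 = 0.654
VSWR = (1 + |Γ|)/(1 − |Γ|) = 1.65/0.346

VSWR ≈ 4.77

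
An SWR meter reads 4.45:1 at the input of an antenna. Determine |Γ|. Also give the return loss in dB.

|Γ| ≈ 0.633; return loss ≈ 3.97 dB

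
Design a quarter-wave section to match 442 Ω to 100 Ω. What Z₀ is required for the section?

Z_qwt = √(Z_0·R_L) = √(100 × 442) = √44200

Z_qwt ≈ 210 Ω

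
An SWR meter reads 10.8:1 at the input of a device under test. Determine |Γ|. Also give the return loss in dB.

|Γ| ≈ 0.831; return loss ≈ 1.61 dB

|Γ| = (S − 1)/(S + 1) = (10.8 − 1)/(10.8 + 1) = 9.8/11.8
RL = −20·log₁₀|Γ| = −20·log₁₀(0.831)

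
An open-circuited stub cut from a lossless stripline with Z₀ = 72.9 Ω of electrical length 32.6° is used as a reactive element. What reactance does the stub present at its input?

X_in ≈ -114 Ω (capacitive)

tan(βl) = 0.64
For an open-circuited stub, Z_in = −jZ_0·cot(βl) = −jZ_0/tan(βl)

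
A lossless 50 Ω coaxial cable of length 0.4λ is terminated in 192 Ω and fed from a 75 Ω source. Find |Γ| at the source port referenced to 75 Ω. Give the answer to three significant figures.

|Γ| ≈ 0.576

βl = 2π × 0.4 = 144°
tan(βl) = -0.727
Z_in = Z_0·(Z_L + jZ_0·tanβl)/(Z_0 + jZ_L·tanβl) = 33.4 + j56.8 Ω
Γ_s = (Z_in − Z_s)/(Z_in + Z_s) = (-41.6 + j56.8)/(108 + j56.8), |Γ_s| = 0.576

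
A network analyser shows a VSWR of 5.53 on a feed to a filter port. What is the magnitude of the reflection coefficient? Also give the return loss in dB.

|Γ| ≈ 0.694; return loss ≈ 3.18 dB

|Γ| = (S − 1)/(S + 1) = (5.53 − 1)/(5.53 + 1) = 4.53/6.53
RL = −20·log₁₀|Γ| = −20·log₁₀(0.694)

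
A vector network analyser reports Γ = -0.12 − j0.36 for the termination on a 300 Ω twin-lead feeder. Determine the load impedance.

Z_L ≈ 186 − j156 Ω

Z_L = Z_0·(1 + Γ)/(1 − Γ) = 300·(0.88 − j0.36)/(1.12 + j0.36)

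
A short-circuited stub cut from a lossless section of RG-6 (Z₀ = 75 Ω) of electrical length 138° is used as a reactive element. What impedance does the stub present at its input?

tan(βl) = -0.9
For a short-circuited stub, Z_in = jZ_0·tan(βl)

Z_in ≈ −j67.5 Ω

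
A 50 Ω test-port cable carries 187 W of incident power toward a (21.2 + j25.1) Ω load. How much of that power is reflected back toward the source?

P_reflected ≈ 47.9 W

|Γ| = |(-28.8 + j25.1)/(71.2 + j25.1)| = 0.506
|Γ|² = 0.256
P_refl = |Γ|²·P_inc = 47.9 W, P_del = (1 − |Γ|²)·P_inc = 139 W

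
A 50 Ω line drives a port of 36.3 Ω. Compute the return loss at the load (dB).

Γ = (36.3 − 50)/(36.3 + 50) = -0.159
RL = −20·log₁₀|Γ| = −20·log₁₀(0.159)

RL ≈ 16 dB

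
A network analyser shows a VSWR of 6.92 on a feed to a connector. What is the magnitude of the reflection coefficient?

|Γ| ≈ 0.747

|Γ| = (S − 1)/(S + 1) = (6.92 − 1)/(6.92 + 1) = 5.92/7.92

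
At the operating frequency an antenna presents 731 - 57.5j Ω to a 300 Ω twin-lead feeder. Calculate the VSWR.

VSWR ≈ 2.45

Γ = (Z_L − Z_0)/(Z_L + Z_0) = (431 − j57.5)/(1031 − j57.5)
|Γ| = 435/1030 = 0.421
VSWR = (1 + |Γ|)/(1 − |Γ|) = 1.42/0.579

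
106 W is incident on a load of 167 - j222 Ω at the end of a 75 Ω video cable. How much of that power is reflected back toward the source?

P_reflected ≈ 56.8 W

|Γ| = |(92 − j222)/(242 − j222)| = 0.732
|Γ|² = 0.535
P_refl = |Γ|²·P_inc = 56.8 W, P_del = (1 − |Γ|²)·P_inc = 49.2 W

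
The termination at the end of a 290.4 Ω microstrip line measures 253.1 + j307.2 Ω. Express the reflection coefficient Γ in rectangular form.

Γ = (Z_L − Z_0)/(Z_L + Z_0) = (-37.3 + j307.2)/(543.5 + j307.2)

Γ ≈ 0.19 + j0.458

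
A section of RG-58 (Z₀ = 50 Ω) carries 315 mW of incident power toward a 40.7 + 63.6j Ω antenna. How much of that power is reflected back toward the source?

|Γ| = |(-9.3 + j63.6)/(90.7 + j63.6)| = 0.58
|Γ|² = 0.337
P_refl = |Γ|²·P_inc = 106 mW, P_del = (1 − |Γ|²)·P_inc = 209 mW

P_reflected ≈ 106 mW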